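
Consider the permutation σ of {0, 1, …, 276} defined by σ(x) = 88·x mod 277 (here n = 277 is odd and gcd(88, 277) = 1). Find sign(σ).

Start at x=214: 214 → 273 → 202 → 48 → 69 → 255 → 3 → … (one orbit).
The orbit structure of x ↦ 88x mod 277: 5 orbits of sizes [69, 69, 69, 69, 1].
sign(π) = (−1)^{n − #cycles} = (−1)^{277−5} = (−1)^272 = +1.
Zolotarev: (88|277) = +1, matching the cycle-count sign.

+1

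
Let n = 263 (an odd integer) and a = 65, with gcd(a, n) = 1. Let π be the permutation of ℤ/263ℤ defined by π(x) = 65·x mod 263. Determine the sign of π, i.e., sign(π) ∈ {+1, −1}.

-1

Start at x=26: 26 → 112 → 179 → 63 → 150 → 19 → 183 → … (one orbit).
2 cycles of lengths [262, 1].
2 cycles on 263: each ℓ→(−1)^(ℓ−1), product (−1)^261 = -1.
Via Zolotarev, sign(π_{65}) = (65|263) = -1.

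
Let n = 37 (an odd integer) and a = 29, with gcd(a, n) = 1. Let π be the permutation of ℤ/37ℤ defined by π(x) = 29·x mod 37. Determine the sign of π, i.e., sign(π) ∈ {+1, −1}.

-1

Trace 27: π^k(27) = [27, 6, 26, 14, 36, 8, 10] for k=0..6.
The orbit structure of x ↦ 29x mod 37: 4 orbits of sizes [12, 12, 12, 1].
With 4 cycles on 37 points, sign = (−1)^{37−4} = -1.
(29|37)_J = -1 (Zolotarev's lemma cross-check).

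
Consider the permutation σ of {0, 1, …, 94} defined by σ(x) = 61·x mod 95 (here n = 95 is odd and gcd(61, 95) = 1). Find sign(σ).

Orbit of 11 under x↦61x: [11, 6, 81, 1, 61, 16, 26]… (length divides ord_95(61)).
Cycle lengths of π_61 on ℤ/95ℤ: [9, 9, 9, 9, 9, 9, 9, 9, 9, 9, 1, 1, 1, 1, 1]; 15 cycles in total.
sign(π) = (−1)^{n − #cycles} = (−1)^{95−15} = (−1)^80 = +1.

+1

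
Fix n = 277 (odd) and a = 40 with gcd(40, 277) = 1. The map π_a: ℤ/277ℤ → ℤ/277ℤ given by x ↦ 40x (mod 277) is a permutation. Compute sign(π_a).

Start at x=154: 154 → 66 → 147 → 63 → 27 → 249 → 265 → … (one orbit).
Cycle type of π: 138×2 + 1; total 3 cycles.
With 3 cycles on 277 points, sign = (−1)^{277−3} = +1.
Via Zolotarev, sign(π_{40}) = (40|277) = +1.

+1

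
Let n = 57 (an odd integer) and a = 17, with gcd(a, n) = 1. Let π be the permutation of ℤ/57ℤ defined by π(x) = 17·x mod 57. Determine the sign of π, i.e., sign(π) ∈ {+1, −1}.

-1

Orbit of 20 under x↦17x: [20, 55, 23, 49, 35, 25, 26]… (length divides ord_57(17)).
The orbit structure of x ↦ 17x mod 57: 6 orbits of sizes [18, 18, 9, 9, 2, 1].
sign(π) = (−1)^{n − #cycles} = (−1)^{57−6} = (−1)^51 = -1.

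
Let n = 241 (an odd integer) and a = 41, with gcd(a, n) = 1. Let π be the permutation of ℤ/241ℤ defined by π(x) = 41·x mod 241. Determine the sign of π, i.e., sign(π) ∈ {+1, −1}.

+1

Orbit of 154 under x↦41x: [154, 48, 40, 194, 1, 41, 235]… (length divides ord_241(41)).
Cycle lengths of π_41 on ℤ/241ℤ: [40, 40, 40, 40, 40, 40, 1]; 7 cycles in total.
241 − 7 = 234 transpositions; sign(π) = (−1)^234 = +1.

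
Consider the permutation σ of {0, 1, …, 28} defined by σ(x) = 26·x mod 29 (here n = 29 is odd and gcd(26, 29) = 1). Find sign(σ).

Start at x=6: 6 → 11 → 25 → 12 → 22 → 21 → 24 → … (one orbit).
The orbit structure of x ↦ 26x mod 29: 2 orbits of sizes [28, 1].
29 − 2 = 27 transpositions; sign(π) = (−1)^27 = -1.

-1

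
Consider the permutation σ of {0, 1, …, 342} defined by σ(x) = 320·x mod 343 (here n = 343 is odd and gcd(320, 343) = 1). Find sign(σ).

Orbit of 60 under x↦320x: [60, 335, 184, 227, 267, 33, 270]… (length divides ord_343(320)).
Cycle lengths of π_320 on ℤ/343ℤ: [294, 42, 6, 1]; 4 cycles in total.
4 cycles on 343: each ℓ→(−1)^(ℓ−1), product (−1)^339 = -1.
The Jacobi symbol (320|343) = -1 (Zolotarev) agrees.

-1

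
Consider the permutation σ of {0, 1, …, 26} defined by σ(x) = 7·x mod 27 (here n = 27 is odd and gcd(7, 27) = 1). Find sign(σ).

+1

Trace 19: π^k(19) = [19, 25, 13, 10, 16, 4, 1] for k=0..6.
The orbit structure of x ↦ 7x mod 27: 7 orbits of sizes [9, 9, 3, 3, 1, 1, 1].
n − c = 27 − 7 = 20; sign = (−1)^20 = +1.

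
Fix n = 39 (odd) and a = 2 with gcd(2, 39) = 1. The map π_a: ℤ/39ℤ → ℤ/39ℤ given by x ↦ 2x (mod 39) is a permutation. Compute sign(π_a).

Trace 2: π^k(2) = [2, 4, 8, 16, 32, 25, 11] for k=0..6.
π_2 has 5 disjoint cycles with lengths [12, 12, 12, 2, 1] on {0,…,38}.
With 5 cycles on 39 points, sign = (−1)^{39−5} = +1.

+1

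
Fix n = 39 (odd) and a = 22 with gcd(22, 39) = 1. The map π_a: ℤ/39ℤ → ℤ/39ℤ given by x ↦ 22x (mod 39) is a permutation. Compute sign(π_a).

+1

Orbit of 1 under x↦22x: [1, 22, 16]… (length divides ord_39(22)).
Decompose π into cycles: lengths [3, 3, 3, 3, 3, 3, 3, 3, 3, 3, 3, 3, 1, 1, 1] (15 cycles, including the fixed point 0).
n − c = 39 − 15 = 24; sign = (−1)^24 = +1.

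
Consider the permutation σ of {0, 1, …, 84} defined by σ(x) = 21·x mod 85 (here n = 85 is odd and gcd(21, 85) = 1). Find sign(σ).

+1

Start at x=16: 16 → 81 → 1 → 21 → 16 (one orbit).
The orbit structure of x ↦ 21x mod 85: 25 orbits of sizes [4, 4, 4, 4, 4, 4, 4, 4, 4, 4, 4, 4, 4, 4, 4, 4, 4, 4, 4, 4, 1, 1, 1, 1, 1].
Σ(ℓ_i−1) = 85−25 = 60; sign = (−1)^60 = +1.
The Jacobi symbol (21|85) = +1 (Zolotarev) agrees.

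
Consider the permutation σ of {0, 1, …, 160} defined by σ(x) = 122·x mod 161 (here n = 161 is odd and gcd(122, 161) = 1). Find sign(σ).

+1

Trace 103: π^k(103) = [103, 8, 10, 93, 76, 95, 159] for k=0..6.
The orbit structure of x ↦ 122x mod 161: 5 orbits of sizes [66, 66, 22, 6, 1].
Σ(ℓ_i−1) = 161−5 = 156; sign = (−1)^156 = +1.
Check: (122/161) = +1 by Zolotarev.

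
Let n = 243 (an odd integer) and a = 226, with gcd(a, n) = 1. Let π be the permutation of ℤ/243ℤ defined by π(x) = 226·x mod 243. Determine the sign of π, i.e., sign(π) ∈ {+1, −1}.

+1

Trace 163: π^k(163) = [163, 145, 208, 109, 91, 154, 55] for k=0..6.
π_226 has 27 disjoint cycles with lengths [27, 27, 27, 27, 27, 27, 9, 9, 9, 9, 9, 9, 3, 3, 3, 3, 3, 3, 1, 1, 1, 1, 1, 1, 1, 1, 1] on {0,…,242}.
Σ(ℓ_i−1) = 243−27 = 216; sign = (−1)^216 = +1.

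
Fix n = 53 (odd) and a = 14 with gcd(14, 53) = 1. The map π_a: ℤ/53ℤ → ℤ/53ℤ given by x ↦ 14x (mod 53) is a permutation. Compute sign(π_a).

-1

Start at x=6: 6 → 31 → 10 → 34 → 52 → 39 → 16 → … (one orbit).
2 cycles of lengths [52, 1].
Σ(ℓ_i−1) = 53−2 = 51; sign = (−1)^51 = -1.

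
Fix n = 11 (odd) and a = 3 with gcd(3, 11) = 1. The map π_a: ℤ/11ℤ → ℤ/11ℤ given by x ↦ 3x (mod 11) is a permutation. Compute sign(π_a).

+1

Trace 4: π^k(4) = [4, 1, 3, 9, 5] for k=0..4.
Cycle type of π: 5×2 + 1; total 3 cycles.
Σ(ℓ_i−1) = 11−3 = 8; sign = (−1)^8 = +1.
(3|11)_J = +1 (Zolotarev's lemma cross-check).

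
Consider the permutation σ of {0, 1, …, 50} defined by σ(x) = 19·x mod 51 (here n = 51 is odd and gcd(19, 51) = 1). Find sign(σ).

Orbit of 43 under x↦19x: [43, 1, 19, 4, 25, 16, 49]… (length divides ord_51(19)).
The orbit structure of x ↦ 19x mod 51: 9 orbits of sizes [8, 8, 8, 8, 8, 8, 1, 1, 1].
n − c = 51 − 9 = 42; sign = (−1)^42 = +1.
The Jacobi symbol (19|51) = +1 (Zolotarev) agrees.

+1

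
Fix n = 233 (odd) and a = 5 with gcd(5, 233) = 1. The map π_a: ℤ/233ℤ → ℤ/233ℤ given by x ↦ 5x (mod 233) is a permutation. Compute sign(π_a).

-1

Trace 52: π^k(52) = [52, 27, 135, 209, 113, 99, 29] for k=0..6.
Cycle lengths of π_5 on ℤ/233ℤ: [232, 1]; 2 cycles in total.
sign(π) = (−1)^{n − #cycles} = (−1)^{233−2} = (−1)^231 = -1.
Zolotarev: (5|233) = -1, matching the cycle-count sign.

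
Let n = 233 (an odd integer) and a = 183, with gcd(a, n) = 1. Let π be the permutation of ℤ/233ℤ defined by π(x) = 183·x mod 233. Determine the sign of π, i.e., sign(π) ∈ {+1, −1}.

Orbit of 167 under x↦183x: [167, 38, 197, 169, 171, 71, 178]… (length divides ord_233(183)).
Cycle type of π: 116×2 + 1; total 3 cycles.
With 3 cycles on 233 points, sign = (−1)^{233−3} = +1.
Check: (183/233) = +1 by Zolotarev.

+1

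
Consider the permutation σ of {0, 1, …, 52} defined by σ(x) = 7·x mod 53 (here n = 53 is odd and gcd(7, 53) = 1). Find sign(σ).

+1

Trace 25: π^k(25) = [25, 16, 6, 42, 29, 44, 43] for k=0..6.
Cycle type of π: 26×2 + 1; total 3 cycles.
sign(π) = (−1)^{n − #cycles} = (−1)^{53−3} = (−1)^50 = +1.
The Jacobi symbol (7|53) = +1 (Zolotarev) agrees.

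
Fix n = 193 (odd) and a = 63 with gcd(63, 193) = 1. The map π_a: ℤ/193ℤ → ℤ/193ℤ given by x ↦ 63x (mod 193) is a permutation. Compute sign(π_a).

+1

Orbit of 84 under x↦63x: [84, 81, 85, 144, 1, 63, 109]… (length divides ord_193(63)).
The orbit structure of x ↦ 63x mod 193: 17 orbits of sizes [12, 12, 12, 12, 12, 12, 12, 12, 12, 12, 12, 12, 12, 12, 12, 12, 1].
sign(π) = (−1)^{n − #cycles} = (−1)^{193−17} = (−1)^176 = +1.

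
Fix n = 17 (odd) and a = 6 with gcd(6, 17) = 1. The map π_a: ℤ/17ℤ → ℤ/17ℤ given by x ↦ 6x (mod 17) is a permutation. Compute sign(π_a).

Orbit of 2 under x↦6x: [2, 12, 4, 7, 8, 14, 16]… (length divides ord_17(6)).
π_6 has 2 disjoint cycles with lengths [16, 1] on {0,…,16}.
n − c = 17 − 2 = 15; sign = (−1)^15 = -1.

-1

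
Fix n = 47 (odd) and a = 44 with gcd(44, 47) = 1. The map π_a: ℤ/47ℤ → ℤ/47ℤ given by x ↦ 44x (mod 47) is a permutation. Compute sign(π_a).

-1

Start at x=10: 10 → 17 → 43 → 12 → 11 → 14 → 5 → … (one orbit).
2 cycles of lengths [46, 1].
With 2 cycles on 47 points, sign = (−1)^{47−2} = -1.
Check: (44/47) = -1 by Zolotarev.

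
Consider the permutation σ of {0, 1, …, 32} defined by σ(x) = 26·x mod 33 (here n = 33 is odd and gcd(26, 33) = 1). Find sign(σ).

Start at x=23: 23 → 4 → 5 → 31 → 14 → 1 → 26 → … (one orbit).
The orbit structure of x ↦ 26x mod 33: 6 orbits of sizes [10, 10, 5, 5, 2, 1].
6 cycles on 33: each ℓ→(−1)^(ℓ−1), product (−1)^27 = -1.
Zolotarev: (26|33) = -1, matching the cycle-count sign.

-1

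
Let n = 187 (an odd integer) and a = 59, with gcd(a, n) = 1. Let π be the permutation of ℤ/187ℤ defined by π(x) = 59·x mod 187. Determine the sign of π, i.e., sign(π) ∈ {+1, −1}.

Orbit of 64 under x↦59x: [64, 36, 67, 26, 38, 185, 69]… (length divides ord_187(59)).
Decompose π into cycles: lengths [40, 40, 40, 40, 8, 8, 5, 5, 1] (9 cycles, including the fixed point 0).
Σ(ℓ_i−1) = 187−9 = 178; sign = (−1)^178 = +1.
Check: (59/187) = +1 by Zolotarev.

+1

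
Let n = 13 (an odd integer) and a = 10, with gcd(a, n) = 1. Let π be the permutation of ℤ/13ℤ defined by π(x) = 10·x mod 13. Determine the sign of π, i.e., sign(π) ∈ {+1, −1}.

+1

Orbit of 3 under x↦10x: [3, 4, 1, 10, 9, 12]… (length divides ord_13(10)).
π_10 has 3 disjoint cycles with lengths [6, 6, 1] on {0,…,12}.
Σ(ℓ_i−1) = 13−3 = 10; sign = (−1)^10 = +1.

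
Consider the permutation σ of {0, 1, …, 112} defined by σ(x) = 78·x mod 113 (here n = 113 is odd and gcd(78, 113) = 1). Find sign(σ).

Start at x=48: 48 → 15 → 40 → 69 → 71 → 1 → 78 → … (one orbit).
The orbit structure of x ↦ 78x mod 113: 8 orbits of sizes [16, 16, 16, 16, 16, 16, 16, 1].
113 − 8 = 105 transpositions; sign(π) = (−1)^105 = -1.
Zolotarev: (78|113) = -1, matching the cycle-count sign.

-1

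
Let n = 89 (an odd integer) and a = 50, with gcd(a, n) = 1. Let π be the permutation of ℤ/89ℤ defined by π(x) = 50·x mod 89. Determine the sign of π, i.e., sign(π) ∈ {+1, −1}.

Trace 85: π^k(85) = [85, 67, 57, 2, 11, 16, 88] for k=0..6.
The orbit structure of x ↦ 50x mod 89: 5 orbits of sizes [22, 22, 22, 22, 1].
With 5 cycles on 89 points, sign = (−1)^{89−5} = +1.
Check: (50/89) = +1 by Zolotarev.

+1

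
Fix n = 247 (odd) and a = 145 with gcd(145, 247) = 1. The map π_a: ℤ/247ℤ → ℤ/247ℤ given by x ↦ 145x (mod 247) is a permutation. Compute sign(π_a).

+1

Orbit of 50 under x↦145x: [50, 87, 18, 140, 46, 1, 145]… (length divides ord_247(145)).
23 cycles of lengths [12, 12, 12, 12, 12, 12, 12, 12, 12, 12, 12, 12, 12, 12, 12, 12, 12, 12, 12, 6, 6, 6, 1].
Σ(ℓ_i−1) = 247−23 = 224; sign = (−1)^224 = +1.
The Jacobi symbol (145|247) = +1 (Zolotarev) agrees.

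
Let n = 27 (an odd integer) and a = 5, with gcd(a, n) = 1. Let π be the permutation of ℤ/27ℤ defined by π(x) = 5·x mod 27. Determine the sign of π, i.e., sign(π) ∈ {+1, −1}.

Orbit of 26 under x↦5x: [26, 22, 2, 10, 23, 7, 8]… (length divides ord_27(5)).
4 cycles of lengths [18, 6, 2, 1].
n − c = 27 − 4 = 23; sign = (−1)^23 = -1.

-1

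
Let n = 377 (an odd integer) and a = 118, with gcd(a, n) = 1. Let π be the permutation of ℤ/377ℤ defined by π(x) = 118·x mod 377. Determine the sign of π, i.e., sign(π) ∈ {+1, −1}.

Orbit of 79 under x↦118x: [79, 274, 287, 313, 365, 92, 300]… (length divides ord_377(118)).
Cycle lengths of π_118 on ℤ/377ℤ: [28, 28, 28, 28, 28, 28, 28, 28, 28, 28, 28, 28, 28, 1, 1, 1, 1, 1, 1, 1, 1, 1, 1, 1, 1, 1]; 26 cycles in total.
sign(π) = (−1)^{n − #cycles} = (−1)^{377−26} = (−1)^351 = -1.

-1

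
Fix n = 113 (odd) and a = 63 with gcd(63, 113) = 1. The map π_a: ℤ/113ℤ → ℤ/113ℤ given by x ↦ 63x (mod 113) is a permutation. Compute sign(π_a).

+1

Start at x=100: 100 → 85 → 44 → 60 → 51 → 49 → 36 → … (one orbit).
π_63 has 3 disjoint cycles with lengths [56, 56, 1] on {0,…,112}.
3 cycles on 113: each ℓ→(−1)^(ℓ−1), product (−1)^110 = +1.
Via Zolotarev, sign(π_{63}) = (63|113) = +1.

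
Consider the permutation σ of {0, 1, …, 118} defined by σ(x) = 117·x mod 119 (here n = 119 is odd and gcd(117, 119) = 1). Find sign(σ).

-1

Start at x=110: 110 → 18 → 83 → 72 → 94 → 50 → 19 → … (one orbit).
Cycle type of π: 24×4 + 8×2 + 6 + 1; total 8 cycles.
n − c = 119 − 8 = 111; sign = (−1)^111 = -1.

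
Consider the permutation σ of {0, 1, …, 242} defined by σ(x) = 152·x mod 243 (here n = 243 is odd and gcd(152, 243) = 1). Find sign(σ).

Start at x=82: 82 → 71 → 100 → 134 → 199 → 116 → 136 → … (one orbit).
Cycle lengths of π_152 on ℤ/243ℤ: [54, 54, 54, 18, 18, 18, 6, 6, 6, 2, 2, 2, 2, 1]; 14 cycles in total.
Σ(ℓ_i−1) = 243−14 = 229; sign = (−1)^229 = -1.
Check: (152/243) = -1 by Zolotarev.

-1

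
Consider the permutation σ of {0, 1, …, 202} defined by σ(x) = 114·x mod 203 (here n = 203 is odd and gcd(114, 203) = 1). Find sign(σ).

Start at x=172: 172 → 120 → 79 → 74 → 113 → 93 → 46 → … (one orbit).
6 cycles of lengths [84, 84, 28, 3, 3, 1].
203 − 6 = 197 transpositions; sign(π) = (−1)^197 = -1.

-1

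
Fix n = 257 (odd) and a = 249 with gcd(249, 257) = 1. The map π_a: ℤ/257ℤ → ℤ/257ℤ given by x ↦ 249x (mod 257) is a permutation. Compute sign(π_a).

+1

Start at x=241: 241 → 128 → 4 → 225 → 256 → 8 → 193 → … (one orbit).
Cycle type of π: 16×16 + 1; total 17 cycles.
With 17 cycles on 257 points, sign = (−1)^{257−17} = +1.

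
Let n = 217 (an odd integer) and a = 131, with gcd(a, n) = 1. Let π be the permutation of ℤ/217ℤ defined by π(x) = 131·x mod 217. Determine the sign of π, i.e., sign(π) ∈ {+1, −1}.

-1

Start at x=100: 100 → 80 → 64 → 138 → 67 → 97 → 121 → … (one orbit).
π_131 has 10 disjoint cycles with lengths [30, 30, 30, 30, 30, 30, 15, 15, 6, 1] on {0,…,216}.
With 10 cycles on 217 points, sign = (−1)^{217−10} = -1.
Zolotarev: (131|217) = -1, matching the cycle-count sign.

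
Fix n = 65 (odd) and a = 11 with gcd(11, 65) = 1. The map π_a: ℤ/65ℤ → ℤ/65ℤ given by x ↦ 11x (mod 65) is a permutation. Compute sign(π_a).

Trace 16: π^k(16) = [16, 46, 51, 41, 61, 21, 36] for k=0..6.
Cycle type of π: 12×5 + 1×5; total 10 cycles.
Σ(ℓ_i−1) = 65−10 = 55; sign = (−1)^55 = -1.
Zolotarev: (11|65) = -1, matching the cycle-count sign.

-1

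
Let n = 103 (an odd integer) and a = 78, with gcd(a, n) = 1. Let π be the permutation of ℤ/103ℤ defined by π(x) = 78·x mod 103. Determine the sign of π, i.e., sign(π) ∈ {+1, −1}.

Trace 62: π^k(62) = [62, 98, 22, 68, 51, 64, 48] for k=0..6.
2 cycles of lengths [102, 1].
103 − 2 = 101 transpositions; sign(π) = (−1)^101 = -1.
The Jacobi symbol (78|103) = -1 (Zolotarev) agrees.

-1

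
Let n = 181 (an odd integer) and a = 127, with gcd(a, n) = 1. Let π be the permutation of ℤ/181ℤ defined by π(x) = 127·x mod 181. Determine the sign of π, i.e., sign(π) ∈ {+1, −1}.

-1

Orbit of 88 under x↦127x: [88, 135, 131, 166, 86, 62, 91]… (length divides ord_181(127)).
π_127 has 2 disjoint cycles with lengths [180, 1] on {0,…,180}.
181 − 2 = 179 transpositions; sign(π) = (−1)^179 = -1.
Zolotarev: (127|181) = -1, matching the cycle-count sign.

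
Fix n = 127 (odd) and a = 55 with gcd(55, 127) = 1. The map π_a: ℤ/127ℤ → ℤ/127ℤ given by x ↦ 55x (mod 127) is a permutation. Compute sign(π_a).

-1

Orbit of 63 under x↦55x: [63, 36, 75, 61, 53, 121, 51]… (length divides ord_127(55)).
Cycle lengths of π_55 on ℤ/127ℤ: [126, 1]; 2 cycles in total.
2 cycles on 127: each ℓ→(−1)^(ℓ−1), product (−1)^125 = -1.
Check: (55/127) = -1 by Zolotarev.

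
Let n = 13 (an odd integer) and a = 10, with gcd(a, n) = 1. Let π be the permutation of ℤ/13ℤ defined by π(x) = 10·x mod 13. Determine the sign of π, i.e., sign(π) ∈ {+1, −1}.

+1

Orbit of 9 under x↦10x: [9, 12, 3, 4, 1, 10]… (length divides ord_13(10)).
The orbit structure of x ↦ 10x mod 13: 3 orbits of sizes [6, 6, 1].
3 cycles on 13: each ℓ→(−1)^(ℓ−1), product (−1)^10 = +1.
Zolotarev: (10|13) = +1, matching the cycle-count sign.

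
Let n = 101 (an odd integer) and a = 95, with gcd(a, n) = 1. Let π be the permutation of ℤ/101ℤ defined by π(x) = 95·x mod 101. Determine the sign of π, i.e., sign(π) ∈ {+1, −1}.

+1

Orbit of 1 under x↦95x: [1, 95, 36, 87, 84]… (length divides ord_101(95)).
21 cycles of lengths [5, 5, 5, 5, 5, 5, 5, 5, 5, 5, 5, 5, 5, 5, 5, 5, 5, 5, 5, 5, 1].
sign(π) = (−1)^{n − #cycles} = (−1)^{101−21} = (−1)^80 = +1.
Zolotarev: (95|101) = +1, matching the cycle-count sign.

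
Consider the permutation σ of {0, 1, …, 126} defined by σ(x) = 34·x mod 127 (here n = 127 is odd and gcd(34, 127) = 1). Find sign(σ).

Trace 50: π^k(50) = [50, 49, 15, 2, 68, 26, 122] for k=0..6.
Cycle lengths of π_34 on ℤ/127ℤ: [63, 63, 1]; 3 cycles in total.
3 cycles on 127: each ℓ→(−1)^(ℓ−1), product (−1)^124 = +1.
Zolotarev: (34|127) = +1, matching the cycle-count sign.

+1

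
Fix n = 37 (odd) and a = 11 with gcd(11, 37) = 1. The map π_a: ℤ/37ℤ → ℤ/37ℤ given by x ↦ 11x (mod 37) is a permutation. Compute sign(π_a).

Trace 27: π^k(27) = [27, 1, 11, 10, 36, 26] for k=0..5.
Decompose π into cycles: lengths [6, 6, 6, 6, 6, 6, 1] (7 cycles, including the fixed point 0).
37 − 7 = 30 transpositions; sign(π) = (−1)^30 = +1.

+1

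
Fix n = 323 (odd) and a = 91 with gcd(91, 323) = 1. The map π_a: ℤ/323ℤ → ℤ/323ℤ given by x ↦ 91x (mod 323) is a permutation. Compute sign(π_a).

Start at x=308: 308 → 250 → 140 → 143 → 93 → 65 → 101 → … (one orbit).
Cycle lengths of π_91 on ℤ/323ℤ: [144, 144, 18, 16, 1]; 5 cycles in total.
sign(π) = (−1)^{n − #cycles} = (−1)^{323−5} = (−1)^318 = +1.
The Jacobi symbol (91|323) = +1 (Zolotarev) agrees.

+1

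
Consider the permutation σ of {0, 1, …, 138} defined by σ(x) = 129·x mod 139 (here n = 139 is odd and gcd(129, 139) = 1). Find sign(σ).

Orbit of 131 under x↦129x: [131, 80, 34, 77, 64, 55, 6]… (length divides ord_139(129)).
Decompose π into cycles: lengths [23, 23, 23, 23, 23, 23, 1] (7 cycles, including the fixed point 0).
139 − 7 = 132 transpositions; sign(π) = (−1)^132 = +1.

+1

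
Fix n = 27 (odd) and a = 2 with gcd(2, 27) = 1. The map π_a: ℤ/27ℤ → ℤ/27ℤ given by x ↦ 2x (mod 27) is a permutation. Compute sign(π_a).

Start at x=13: 13 → 26 → 25 → 23 → 19 → 11 → 22 → … (one orbit).
Cycle type of π: 18 + 6 + 2 + 1; total 4 cycles.
n − c = 27 − 4 = 23; sign = (−1)^23 = -1.

-1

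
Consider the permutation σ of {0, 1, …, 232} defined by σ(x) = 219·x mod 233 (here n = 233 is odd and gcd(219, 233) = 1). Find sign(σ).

+1

Trace 29: π^k(29) = [29, 60, 92, 110, 91, 124, 128] for k=0..6.
The orbit structure of x ↦ 219x mod 233: 3 orbits of sizes [116, 116, 1].
3 cycles on 233: each ℓ→(−1)^(ℓ−1), product (−1)^230 = +1.
Check: (219/233) = +1 by Zolotarev.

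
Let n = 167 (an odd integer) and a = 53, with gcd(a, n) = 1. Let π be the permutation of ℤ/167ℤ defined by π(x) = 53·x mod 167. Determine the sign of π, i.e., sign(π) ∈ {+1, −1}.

-1

Trace 43: π^k(43) = [43, 108, 46, 100, 123, 6, 151] for k=0..6.
Cycle type of π: 166 + 1; total 2 cycles.
Σ(ℓ_i−1) = 167−2 = 165; sign = (−1)^165 = -1.
(53|167)_J = -1 (Zolotarev's lemma cross-check).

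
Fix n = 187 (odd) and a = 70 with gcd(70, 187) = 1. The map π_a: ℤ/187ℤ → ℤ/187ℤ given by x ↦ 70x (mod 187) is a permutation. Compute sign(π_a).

Orbit of 9 under x↦70x: [9, 69, 155, 4, 93, 152, 168]… (length divides ord_187(70)).
Cycle lengths of π_70 on ℤ/187ℤ: [40, 40, 40, 40, 8, 8, 5, 5, 1]; 9 cycles in total.
9 cycles on 187: each ℓ→(−1)^(ℓ−1), product (−1)^178 = +1.
Check: (70/187) = +1 by Zolotarev.

+1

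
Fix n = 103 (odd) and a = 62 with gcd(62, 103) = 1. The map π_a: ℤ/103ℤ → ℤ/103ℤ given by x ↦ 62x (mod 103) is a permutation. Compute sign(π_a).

Trace 37: π^k(37) = [37, 28, 88, 100, 20, 4, 42] for k=0..6.
2 cycles of lengths [102, 1].
103 − 2 = 101 transpositions; sign(π) = (−1)^101 = -1.
Via Zolotarev, sign(π_{62}) = (62|103) = -1.

-1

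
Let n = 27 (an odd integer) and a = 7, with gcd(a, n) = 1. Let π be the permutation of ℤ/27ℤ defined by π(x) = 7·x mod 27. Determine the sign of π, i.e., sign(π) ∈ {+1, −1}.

Start at x=7: 7 → 22 → 19 → 25 → 13 → 10 → 16 → … (one orbit).
Cycle type of π: 9×2 + 3×2 + 1×3; total 7 cycles.
With 7 cycles on 27 points, sign = (−1)^{27−7} = +1.
Check: (7/27) = +1 by Zolotarev.

+1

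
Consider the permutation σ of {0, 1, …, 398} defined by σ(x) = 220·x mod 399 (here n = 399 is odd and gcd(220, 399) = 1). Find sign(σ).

-1

Orbit of 277 under x↦220x: [277, 292, 1, 220, 121, 286]… (length divides ord_399(220)).
Cycle lengths of π_220 on ℤ/399ℤ: [6, 6, 6, 6, 6, 6, 6, 6, 6, 6, 6, 6, 6, 6, 6, 6, 6, 6, 6, 6, 6, 6, 6, 6, 6, 6, 6, 6, 6, 6, 6, 6, 6, 6, 6, 6, 6, 6, 6, 6, 6, 6, 6, 6, 6, 6, 6, 6, 6, 6, 6, 6, 6, 6, 6, 6, 6, 3, 3, 3, 3, 3, 3, 3, 3, 3, 3, 3, 3, 3, 3, 3, 3, 3, 3, 1, 1, 1]; 78 cycles in total.
78 cycles on 399: each ℓ→(−1)^(ℓ−1), product (−1)^321 = -1.
Check: (220/399) = -1 by Zolotarev.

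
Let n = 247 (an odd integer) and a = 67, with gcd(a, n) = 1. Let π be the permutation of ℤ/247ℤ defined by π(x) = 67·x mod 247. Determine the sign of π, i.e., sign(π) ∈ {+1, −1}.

+1

Trace 97: π^k(97) = [97, 77, 219, 100, 31, 101, 98] for k=0..6.
The orbit structure of x ↦ 67x mod 247: 9 orbits of sizes [36, 36, 36, 36, 36, 36, 18, 12, 1].
247 − 9 = 238 transpositions; sign(π) = (−1)^238 = +1.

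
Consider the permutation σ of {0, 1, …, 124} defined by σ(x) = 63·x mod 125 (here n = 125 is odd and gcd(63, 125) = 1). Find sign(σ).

Trace 59: π^k(59) = [59, 92, 46, 23, 74, 37, 81] for k=0..6.
Decompose π into cycles: lengths [100, 20, 4, 1] (4 cycles, including the fixed point 0).
sign(π) = (−1)^{n − #cycles} = (−1)^{125−4} = (−1)^121 = -1.

-1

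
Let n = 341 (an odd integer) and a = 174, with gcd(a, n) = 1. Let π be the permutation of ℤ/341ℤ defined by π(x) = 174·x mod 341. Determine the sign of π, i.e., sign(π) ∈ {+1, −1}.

+1

Start at x=64: 64 → 224 → 102 → 16 → 56 → 196 → 4 → … (one orbit).
Cycle lengths of π_174 on ℤ/341ℤ: [15, 15, 15, 15, 15, 15, 15, 15, 15, 15, 15, 15, 15, 15, 15, 15, 15, 15, 15, 15, 15, 15, 5, 5, 1]; 25 cycles in total.
25 cycles on 341: each ℓ→(−1)^(ℓ−1), product (−1)^316 = +1.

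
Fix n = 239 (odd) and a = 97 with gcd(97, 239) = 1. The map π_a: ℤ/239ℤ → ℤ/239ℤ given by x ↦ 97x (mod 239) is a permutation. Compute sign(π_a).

-1

Start at x=144: 144 → 106 → 5 → 7 → 201 → 138 → 2 → … (one orbit).
π_97 has 2 disjoint cycles with lengths [238, 1] on {0,…,238}.
With 2 cycles on 239 points, sign = (−1)^{239−2} = -1.
Via Zolotarev, sign(π_{97}) = (97|239) = -1.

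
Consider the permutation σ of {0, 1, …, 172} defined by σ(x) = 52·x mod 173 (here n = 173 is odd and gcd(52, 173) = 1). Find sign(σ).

Trace 158: π^k(158) = [158, 85, 95, 96, 148, 84, 43] for k=0..6.
The orbit structure of x ↦ 52x mod 173: 5 orbits of sizes [43, 43, 43, 43, 1].
5 cycles on 173: each ℓ→(−1)^(ℓ−1), product (−1)^168 = +1.

+1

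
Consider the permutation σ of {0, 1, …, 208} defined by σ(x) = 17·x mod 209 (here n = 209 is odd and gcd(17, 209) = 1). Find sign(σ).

-1

Start at x=112: 112 → 23 → 182 → 168 → 139 → 64 → 43 → … (one orbit).
Decompose π into cycles: lengths [90, 90, 10, 9, 9, 1] (6 cycles, including the fixed point 0).
With 6 cycles on 209 points, sign = (−1)^{209−6} = -1.
Via Zolotarev, sign(π_{17}) = (17|209) = -1.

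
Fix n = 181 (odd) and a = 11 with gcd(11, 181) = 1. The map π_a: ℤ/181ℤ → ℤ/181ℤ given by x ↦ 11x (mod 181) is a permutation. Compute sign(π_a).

+1

Orbit of 12 under x↦11x: [12, 132, 4, 44, 122, 75, 101]… (length divides ord_181(11)).
Cycle lengths of π_11 on ℤ/181ℤ: [90, 90, 1]; 3 cycles in total.
With 3 cycles on 181 points, sign = (−1)^{181−3} = +1.
Check: (11/181) = +1 by Zolotarev.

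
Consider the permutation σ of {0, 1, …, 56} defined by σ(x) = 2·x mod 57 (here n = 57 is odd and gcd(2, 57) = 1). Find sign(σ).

Trace 7: π^k(7) = [7, 14, 28, 56, 55, 53, 49] for k=0..6.
Decompose π into cycles: lengths [18, 18, 18, 2, 1] (5 cycles, including the fixed point 0).
Σ(ℓ_i−1) = 57−5 = 52; sign = (−1)^52 = +1.
Via Zolotarev, sign(π_{2}) = (2|57) = +1.

+1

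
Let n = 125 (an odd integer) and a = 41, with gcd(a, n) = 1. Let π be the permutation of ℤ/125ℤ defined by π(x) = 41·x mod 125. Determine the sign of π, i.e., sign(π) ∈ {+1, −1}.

Start at x=1: 1 → 41 → 56 → 46 → 11 → 76 → 116 → … (one orbit).
The orbit structure of x ↦ 41x mod 125: 13 orbits of sizes [25, 25, 25, 25, 5, 5, 5, 5, 1, 1, 1, 1, 1].
sign(π) = (−1)^{n − #cycles} = (−1)^{125−13} = (−1)^112 = +1.
Via Zolotarev, sign(π_{41}) = (41|125) = +1.

+1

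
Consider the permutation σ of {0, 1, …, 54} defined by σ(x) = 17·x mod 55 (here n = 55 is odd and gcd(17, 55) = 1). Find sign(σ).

+1

Orbit of 17 under x↦17x: [17, 14, 18, 31, 32, 49, 8]… (length divides ord_55(17)).
Decompose π into cycles: lengths [20, 20, 10, 4, 1] (5 cycles, including the fixed point 0).
55 − 5 = 50 transpositions; sign(π) = (−1)^50 = +1.
Zolotarev: (17|55) = +1, matching the cycle-count sign.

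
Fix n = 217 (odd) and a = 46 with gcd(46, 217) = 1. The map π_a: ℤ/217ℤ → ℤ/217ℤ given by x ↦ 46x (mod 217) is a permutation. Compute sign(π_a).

-1

Start at x=151: 151 → 2 → 92 → 109 → 23 → 190 → 60 → … (one orbit).
Cycle lengths of π_46 on ℤ/217ℤ: [30, 30, 30, 30, 30, 30, 10, 10, 10, 3, 3, 1]; 12 cycles in total.
With 12 cycles on 217 points, sign = (−1)^{217−12} = -1.
The Jacobi symbol (46|217) = -1 (Zolotarev) agrees.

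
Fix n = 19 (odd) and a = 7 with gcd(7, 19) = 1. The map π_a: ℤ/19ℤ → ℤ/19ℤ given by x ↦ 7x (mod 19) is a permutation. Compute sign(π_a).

+1

Trace 7: π^k(7) = [7, 11, 1] for k=0..2.
Cycle lengths of π_7 on ℤ/19ℤ: [3, 3, 3, 3, 3, 3, 1]; 7 cycles in total.
19 − 7 = 12 transpositions; sign(π) = (−1)^12 = +1.
The Jacobi symbol (7|19) = +1 (Zolotarev) agrees.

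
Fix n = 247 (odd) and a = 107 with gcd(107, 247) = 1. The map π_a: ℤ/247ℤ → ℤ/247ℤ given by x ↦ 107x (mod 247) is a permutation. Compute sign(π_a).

-1

Trace 107: π^k(107) = [107, 87, 170, 159, 217, 1] for k=0..5.
π_107 has 44 disjoint cycles with lengths [6, 6, 6, 6, 6, 6, 6, 6, 6, 6, 6, 6, 6, 6, 6, 6, 6, 6, 6, 6, 6, 6, 6, 6, 6, 6, 6, 6, 6, 6, 6, 6, 6, 6, 6, 6, 6, 6, 6, 3, 3, 3, 3, 1] on {0,…,246}.
n − c = 247 − 44 = 203; sign = (−1)^203 = -1.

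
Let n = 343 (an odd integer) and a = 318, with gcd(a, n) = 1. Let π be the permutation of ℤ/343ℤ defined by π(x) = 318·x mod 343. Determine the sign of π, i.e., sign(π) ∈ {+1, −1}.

-1

Trace 312: π^k(312) = [312, 89, 176, 59, 240, 174, 109] for k=0..6.
The orbit structure of x ↦ 318x mod 343: 4 orbits of sizes [294, 42, 6, 1].
sign(π) = (−1)^{n − #cycles} = (−1)^{343−4} = (−1)^339 = -1.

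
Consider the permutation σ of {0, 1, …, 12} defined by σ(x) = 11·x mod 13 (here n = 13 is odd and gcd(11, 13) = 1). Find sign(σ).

Orbit of 7 under x↦11x: [7, 12, 2, 9, 8, 10, 6]… (length divides ord_13(11)).
Cycle lengths of π_11 on ℤ/13ℤ: [12, 1]; 2 cycles in total.
n − c = 13 − 2 = 11; sign = (−1)^11 = -1.
(11|13)_J = -1 (Zolotarev's lemma cross-check).

-1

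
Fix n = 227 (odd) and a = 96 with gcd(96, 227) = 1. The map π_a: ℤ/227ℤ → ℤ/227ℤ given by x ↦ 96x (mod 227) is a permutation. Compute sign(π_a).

Start at x=223: 223 → 70 → 137 → 213 → 18 → 139 → 178 → … (one orbit).
π_96 has 2 disjoint cycles with lengths [226, 1] on {0,…,226}.
Σ(ℓ_i−1) = 227−2 = 225; sign = (−1)^225 = -1.
The Jacobi symbol (96|227) = -1 (Zolotarev) agrees.

-1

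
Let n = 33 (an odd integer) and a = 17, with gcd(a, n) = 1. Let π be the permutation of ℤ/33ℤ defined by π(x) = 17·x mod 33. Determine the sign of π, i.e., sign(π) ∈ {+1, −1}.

+1

Start at x=29: 29 → 31 → 32 → 16 → 8 → 4 → 2 → … (one orbit).
5 cycles of lengths [10, 10, 10, 2, 1].
With 5 cycles on 33 points, sign = (−1)^{33−5} = +1.
Zolotarev: (17|33) = +1, matching the cycle-count sign.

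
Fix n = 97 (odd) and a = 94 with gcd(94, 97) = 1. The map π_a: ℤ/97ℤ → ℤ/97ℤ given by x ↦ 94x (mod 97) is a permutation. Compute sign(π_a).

+1

Orbit of 35 under x↦94x: [35, 89, 24, 25, 22, 31, 4]… (length divides ord_97(94)).
π_94 has 3 disjoint cycles with lengths [48, 48, 1] on {0,…,96}.
With 3 cycles on 97 points, sign = (−1)^{97−3} = +1.
(94|97)_J = +1 (Zolotarev's lemma cross-check).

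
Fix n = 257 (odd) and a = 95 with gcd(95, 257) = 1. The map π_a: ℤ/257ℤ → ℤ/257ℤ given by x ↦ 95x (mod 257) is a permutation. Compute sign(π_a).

+1

Trace 95: π^k(95) = [95, 30, 23, 129, 176, 15, 140] for k=0..6.
Cycle type of π: 64×4 + 1; total 5 cycles.
n − c = 257 − 5 = 252; sign = (−1)^252 = +1.
The Jacobi symbol (95|257) = +1 (Zolotarev) agrees.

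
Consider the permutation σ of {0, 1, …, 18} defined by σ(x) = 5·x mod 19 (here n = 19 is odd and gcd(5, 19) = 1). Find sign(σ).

+1

Trace 4: π^k(4) = [4, 1, 5, 6, 11, 17, 9] for k=0..6.
3 cycles of lengths [9, 9, 1].
With 3 cycles on 19 points, sign = (−1)^{19−3} = +1.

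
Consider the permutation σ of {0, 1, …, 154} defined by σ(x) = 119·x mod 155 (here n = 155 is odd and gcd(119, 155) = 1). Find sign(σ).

Orbit of 1 under x↦119x: [1, 119, 56, 154, 36, 99]… (length divides ord_155(119)).
π_119 has 28 disjoint cycles with lengths [6, 6, 6, 6, 6, 6, 6, 6, 6, 6, 6, 6, 6, 6, 6, 6, 6, 6, 6, 6, 6, 6, 6, 6, 6, 2, 2, 1] on {0,…,154}.
155 − 28 = 127 transpositions; sign(π) = (−1)^127 = -1.

-1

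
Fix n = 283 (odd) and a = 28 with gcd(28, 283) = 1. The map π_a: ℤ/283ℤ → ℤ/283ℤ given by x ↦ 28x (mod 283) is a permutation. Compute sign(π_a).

+1

Trace 150: π^k(150) = [150, 238, 155, 95, 113, 51, 13] for k=0..6.
Cycle lengths of π_28 on ℤ/283ℤ: [141, 141, 1]; 3 cycles in total.
3 cycles on 283: each ℓ→(−1)^(ℓ−1), product (−1)^280 = +1.
Check: (28/283) = +1 by Zolotarev.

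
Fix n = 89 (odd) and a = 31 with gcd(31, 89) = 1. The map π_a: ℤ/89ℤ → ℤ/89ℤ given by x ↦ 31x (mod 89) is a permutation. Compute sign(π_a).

-1

Orbit of 19 under x↦31x: [19, 55, 14, 78, 15, 20, 86]… (length divides ord_89(31)).
Cycle type of π: 88 + 1; total 2 cycles.
Σ(ℓ_i−1) = 89−2 = 87; sign = (−1)^87 = -1.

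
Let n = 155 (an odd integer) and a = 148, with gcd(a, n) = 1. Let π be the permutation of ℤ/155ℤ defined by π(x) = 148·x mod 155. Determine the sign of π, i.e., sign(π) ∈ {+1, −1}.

Orbit of 126 under x↦148x: [126, 48, 129, 27, 121, 83, 39]… (length divides ord_155(148)).
Decompose π into cycles: lengths [60, 60, 30, 4, 1] (5 cycles, including the fixed point 0).
Σ(ℓ_i−1) = 155−5 = 150; sign = (−1)^150 = +1.
(148|155)_J = +1 (Zolotarev's lemma cross-check).

+1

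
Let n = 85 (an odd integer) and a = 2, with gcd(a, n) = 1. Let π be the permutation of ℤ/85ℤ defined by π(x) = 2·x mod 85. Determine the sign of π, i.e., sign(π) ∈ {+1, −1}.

-1

Trace 16: π^k(16) = [16, 32, 64, 43, 1, 2, 4] for k=0..6.
Cycle lengths of π_2 on ℤ/85ℤ: [8, 8, 8, 8, 8, 8, 8, 8, 8, 8, 4, 1]; 12 cycles in total.
85 − 12 = 73 transpositions; sign(π) = (−1)^73 = -1.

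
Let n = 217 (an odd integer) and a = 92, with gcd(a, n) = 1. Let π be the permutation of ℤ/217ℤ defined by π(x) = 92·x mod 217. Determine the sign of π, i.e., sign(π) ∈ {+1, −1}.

-1

Orbit of 92 under x↦92x: [92, 1]… (length divides ord_217(92)).
The orbit structure of x ↦ 92x mod 217: 112 orbits of sizes [2, 2, 2, 2, 2, 2, 2, 2, 2, 2, 2, 2, 2, 2, 2, 2, 2, 2, 2, 2, 2, 2, 2, 2, 2, 2, 2, 2, 2, 2, 2, 2, 2, 2, 2, 2, 2, 2, 2, 2, 2, 2, 2, 2, 2, 2, 2, 2, 2, 2, 2, 2, 2, 2, 2, 2, 2, 2, 2, 2, 2, 2, 2, 2, 2, 2, 2, 2, 2, 2, 2, 2, 2, 2, 2, 2, 2, 2, 2, 2, 2, 2, 2, 2, 2, 2, 2, 2, 2, 2, 2, 2, 2, 2, 2, 2, 2, 2, 2, 2, 2, 2, 2, 2, 2, 1, 1, 1, 1, 1, 1, 1].
217 − 112 = 105 transpositions; sign(π) = (−1)^105 = -1.
Via Zolotarev, sign(π_{92}) = (92|217) = -1.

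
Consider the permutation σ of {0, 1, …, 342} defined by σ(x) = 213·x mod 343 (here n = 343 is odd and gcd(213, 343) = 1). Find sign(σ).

-1

Start at x=170: 170 → 195 → 32 → 299 → 232 → 24 → 310 → … (one orbit).
Cycle type of π: 294 + 42 + 6 + 1; total 4 cycles.
sign(π) = (−1)^{n − #cycles} = (−1)^{343−4} = (−1)^339 = -1.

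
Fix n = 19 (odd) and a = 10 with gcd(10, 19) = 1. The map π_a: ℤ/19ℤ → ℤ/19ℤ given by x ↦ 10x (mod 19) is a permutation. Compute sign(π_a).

-1

Orbit of 9 under x↦10x: [9, 14, 7, 13, 16, 8, 4]… (length divides ord_19(10)).
The orbit structure of x ↦ 10x mod 19: 2 orbits of sizes [18, 1].
2 cycles on 19: each ℓ→(−1)^(ℓ−1), product (−1)^17 = -1.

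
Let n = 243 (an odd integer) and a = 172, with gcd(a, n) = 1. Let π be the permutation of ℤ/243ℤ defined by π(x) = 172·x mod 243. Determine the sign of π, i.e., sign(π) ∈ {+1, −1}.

Trace 28: π^k(28) = [28, 199, 208, 55, 226, 235, 82] for k=0..6.
27 cycles of lengths [27, 27, 27, 27, 27, 27, 9, 9, 9, 9, 9, 9, 3, 3, 3, 3, 3, 3, 1, 1, 1, 1, 1, 1, 1, 1, 1].
243 − 27 = 216 transpositions; sign(π) = (−1)^216 = +1.
Via Zolotarev, sign(π_{172}) = (172|243) = +1.

+1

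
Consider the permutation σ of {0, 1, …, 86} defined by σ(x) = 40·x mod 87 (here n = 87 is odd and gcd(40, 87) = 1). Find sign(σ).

Trace 79: π^k(79) = [79, 28, 76, 82, 61, 4, 73] for k=0..6.
Cycle lengths of π_40 on ℤ/87ℤ: [28, 28, 28, 1, 1, 1]; 6 cycles in total.
sign(π) = (−1)^{n − #cycles} = (−1)^{87−6} = (−1)^81 = -1.

-1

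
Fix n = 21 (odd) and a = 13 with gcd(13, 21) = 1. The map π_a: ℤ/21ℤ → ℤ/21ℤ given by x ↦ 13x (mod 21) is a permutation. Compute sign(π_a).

-1

Start at x=13: 13 → 1 → 13 (one orbit).
The orbit structure of x ↦ 13x mod 21: 12 orbits of sizes [2, 2, 2, 2, 2, 2, 2, 2, 2, 1, 1, 1].
With 12 cycles on 21 points, sign = (−1)^{21−12} = -1.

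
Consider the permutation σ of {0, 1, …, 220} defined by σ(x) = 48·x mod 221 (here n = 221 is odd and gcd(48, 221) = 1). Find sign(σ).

Start at x=144: 144 → 61 → 55 → 209 → 87 → 198 → 1 → … (one orbit).
Decompose π into cycles: lengths [48, 48, 48, 48, 16, 3, 3, 3, 3, 1] (10 cycles, including the fixed point 0).
Σ(ℓ_i−1) = 221−10 = 211; sign = (−1)^211 = -1.
Zolotarev: (48|221) = -1, matching the cycle-count sign.

-1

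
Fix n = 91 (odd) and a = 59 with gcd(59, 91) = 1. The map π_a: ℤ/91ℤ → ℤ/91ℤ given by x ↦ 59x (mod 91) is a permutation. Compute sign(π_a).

+1

Orbit of 45 under x↦59x: [45, 16, 34, 4, 54, 1, 59]… (length divides ord_91(59)).
The orbit structure of x ↦ 59x mod 91: 9 orbits of sizes [12, 12, 12, 12, 12, 12, 12, 6, 1].
9 cycles on 91: each ℓ→(−1)^(ℓ−1), product (−1)^82 = +1.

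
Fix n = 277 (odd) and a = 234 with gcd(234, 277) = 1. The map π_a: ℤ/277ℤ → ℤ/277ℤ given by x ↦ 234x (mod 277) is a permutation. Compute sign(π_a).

-1

Start at x=2: 2 → 191 → 97 → 261 → 134 → 55 → 128 → … (one orbit).
π_234 has 2 disjoint cycles with lengths [276, 1] on {0,…,276}.
n − c = 277 − 2 = 275; sign = (−1)^275 = -1.
The Jacobi symbol (234|277) = -1 (Zolotarev) agrees.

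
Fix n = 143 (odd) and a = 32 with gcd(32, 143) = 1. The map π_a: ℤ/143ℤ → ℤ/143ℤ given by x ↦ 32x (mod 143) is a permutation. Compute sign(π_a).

Trace 133: π^k(133) = [133, 109, 56, 76, 1, 32, 23] for k=0..6.
π_32 has 17 disjoint cycles with lengths [12, 12, 12, 12, 12, 12, 12, 12, 12, 12, 12, 2, 2, 2, 2, 2, 1] on {0,…,142}.
17 cycles on 143: each ℓ→(−1)^(ℓ−1), product (−1)^126 = +1.
The Jacobi symbol (32|143) = +1 (Zolotarev) agrees.

+1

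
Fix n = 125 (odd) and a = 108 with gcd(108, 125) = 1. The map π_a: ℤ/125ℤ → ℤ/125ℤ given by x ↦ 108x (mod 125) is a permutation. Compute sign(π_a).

Orbit of 124 under x↦108x: [124, 17, 86, 38, 104, 107, 56]… (length divides ord_125(108)).
4 cycles of lengths [100, 20, 4, 1].
With 4 cycles on 125 points, sign = (−1)^{125−4} = -1.
The Jacobi symbol (108|125) = -1 (Zolotarev) agrees.

-1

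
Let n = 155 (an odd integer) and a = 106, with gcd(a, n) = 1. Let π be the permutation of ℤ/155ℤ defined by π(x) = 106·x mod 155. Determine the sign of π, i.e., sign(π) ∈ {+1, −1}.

Trace 136: π^k(136) = [136, 1, 106, 76, 151, 41, 6] for k=0..6.
10 cycles of lengths [30, 30, 30, 30, 30, 1, 1, 1, 1, 1].
n − c = 155 − 10 = 145; sign = (−1)^145 = -1.

-1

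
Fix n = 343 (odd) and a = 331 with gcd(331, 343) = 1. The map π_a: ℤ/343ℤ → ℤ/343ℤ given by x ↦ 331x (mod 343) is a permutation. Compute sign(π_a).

+1

Trace 23: π^k(23) = [23, 67, 225, 44, 158, 162, 114] for k=0..6.
7 cycles of lengths [147, 147, 21, 21, 3, 3, 1].
sign(π) = (−1)^{n − #cycles} = (−1)^{343−7} = (−1)^336 = +1.
(331|343)_J = +1 (Zolotarev's lemma cross-check).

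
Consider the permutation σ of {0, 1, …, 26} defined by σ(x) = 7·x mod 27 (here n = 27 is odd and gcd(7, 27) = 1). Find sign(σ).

Orbit of 7 under x↦7x: [7, 22, 19, 25, 13, 10, 16]… (length divides ord_27(7)).
Decompose π into cycles: lengths [9, 9, 3, 3, 1, 1, 1] (7 cycles, including the fixed point 0).
n − c = 27 − 7 = 20; sign = (−1)^20 = +1.
(7|27)_J = +1 (Zolotarev's lemma cross-check).

+1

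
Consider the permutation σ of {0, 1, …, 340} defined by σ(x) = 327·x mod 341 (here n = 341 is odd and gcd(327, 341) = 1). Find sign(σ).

+1

Orbit of 340 under x↦327x: [340, 14, 145, 16, 117, 67, 85]… (length divides ord_341(327)).
13 cycles of lengths [30, 30, 30, 30, 30, 30, 30, 30, 30, 30, 30, 10, 1].
With 13 cycles on 341 points, sign = (−1)^{341−13} = +1.
Via Zolotarev, sign(π_{327}) = (327|341) = +1.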